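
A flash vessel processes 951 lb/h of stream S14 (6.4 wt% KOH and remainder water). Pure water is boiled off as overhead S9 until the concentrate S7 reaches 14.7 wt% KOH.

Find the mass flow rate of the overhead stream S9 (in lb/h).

537 lb/h

KOH is conserved: 951×0.064 = 60.864 lb/h all reports to the concentrate.
Concentrate = 60.864/(target fraction) = 414.04 lb/h.
Overhead = 951 − 414.04 = 536.96 lb/h.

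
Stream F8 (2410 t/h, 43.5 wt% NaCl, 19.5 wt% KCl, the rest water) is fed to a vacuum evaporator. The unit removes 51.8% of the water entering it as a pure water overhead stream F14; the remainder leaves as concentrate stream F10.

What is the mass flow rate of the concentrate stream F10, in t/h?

1948 t/h

water entering = 2410×0.370 = 891.7 t/h; overhead removed = 0.518×891.7 = 461.9 t/h.
Concentrate = 2410 − 461.9 = 1948.1 t/h.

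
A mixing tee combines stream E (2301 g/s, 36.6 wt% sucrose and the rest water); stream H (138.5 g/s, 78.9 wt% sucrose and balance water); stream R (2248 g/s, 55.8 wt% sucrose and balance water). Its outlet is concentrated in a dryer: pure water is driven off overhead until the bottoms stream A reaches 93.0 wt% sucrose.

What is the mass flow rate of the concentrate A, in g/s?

sucrose entering = 2301×0.366 + 138.5×0.789 + 2248×0.558 = 2205.8 g/s.
All sucrose reports to A, so A = 2205.8/0.930 = 2371.9 g/s.

2372 g/s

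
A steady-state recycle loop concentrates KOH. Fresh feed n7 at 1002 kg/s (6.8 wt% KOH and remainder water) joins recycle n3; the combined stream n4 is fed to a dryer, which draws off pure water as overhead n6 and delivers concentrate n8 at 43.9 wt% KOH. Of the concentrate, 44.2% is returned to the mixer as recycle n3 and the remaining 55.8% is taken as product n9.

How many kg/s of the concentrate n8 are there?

Overall KOH balance (none leaves overhead): KOH in fresh feed = KOH in product, i.e. 1002×0.068 = (1−0.442)·n8·0.439.
n8 = 68.136/(0.439×0.558) = 278.15 kg/s.

278.1 kg/s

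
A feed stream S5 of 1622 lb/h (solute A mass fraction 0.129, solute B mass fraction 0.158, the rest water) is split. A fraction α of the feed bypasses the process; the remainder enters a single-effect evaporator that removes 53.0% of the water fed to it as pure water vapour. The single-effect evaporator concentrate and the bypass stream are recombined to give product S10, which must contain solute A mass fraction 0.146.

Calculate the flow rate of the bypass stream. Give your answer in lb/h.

1122 lb/h

All 1622×0.129 = 209.24 lb/h of solute A reaches S10, so S10 = 209.24/0.146 = 1433.1 lb/h and vapour = 188.86 lb/h.
The evaporator receives (1−α)·1622 of feed at 0.713 water and removes 0.530 of that water:
0.530×0.713×(1−α)×1622 = 188.86
(1−α) = 188.86/612.94 = 0.3081;  α = 0.6919.
Bypass flow = 0.6919×1622 = 1122.2 lb/h.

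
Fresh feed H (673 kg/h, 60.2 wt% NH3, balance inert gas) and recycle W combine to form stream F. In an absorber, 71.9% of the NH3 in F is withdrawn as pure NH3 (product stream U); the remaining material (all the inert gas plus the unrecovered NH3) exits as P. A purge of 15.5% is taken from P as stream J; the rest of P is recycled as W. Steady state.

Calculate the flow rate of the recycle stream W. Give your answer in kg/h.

1586 kg/h

inert gas enters only via H and leaves only via the purge: 673×0.398 = 0.155×(inert gas in P), and the absorber passes all inert gas, so inert gas in F = inert gas in P = 1728.1 kg/h.
NH3 in F: m_A = 673×0.602 + (1−0.155)·(1−0.719)·m_A, so m_A = 405.15/0.7626 = 531.3 kg/h.
P = (1−0.719)×531.3 + 1728.1 = 1877.4 kg/h.
Recycle W = (1−0.155)×1877.4 = 1586.4 kg/h.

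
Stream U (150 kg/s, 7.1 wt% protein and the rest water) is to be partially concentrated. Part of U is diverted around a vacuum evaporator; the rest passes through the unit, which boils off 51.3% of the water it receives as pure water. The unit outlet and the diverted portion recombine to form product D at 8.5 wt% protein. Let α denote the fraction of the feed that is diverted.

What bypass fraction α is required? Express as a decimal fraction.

0.654

All 150×0.071 = 10.65 kg/s of protein reaches D, so D = 10.65/0.085 = 125.29 kg/s and vapour = 24.706 kg/s.
The evaporator receives (1−α)·150 of feed at 0.929 water and removes 0.513 of that water:
0.513×0.929×(1−α)×150 = 24.706
(1−α) = 24.706/71.487 = 0.3456;  α = 0.6544.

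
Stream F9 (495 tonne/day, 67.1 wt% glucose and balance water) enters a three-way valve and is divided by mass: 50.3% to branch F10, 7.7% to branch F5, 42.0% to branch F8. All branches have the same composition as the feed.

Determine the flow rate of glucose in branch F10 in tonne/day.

Branch F10 total = 0.503×495 = 248.99 tonne/day.
glucose in F10 = 0.671×248.99 = 167.07 tonne/day.

167.1 tonne/day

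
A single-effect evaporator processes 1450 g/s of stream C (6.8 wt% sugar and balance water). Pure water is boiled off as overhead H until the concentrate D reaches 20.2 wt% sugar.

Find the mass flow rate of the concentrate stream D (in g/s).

488.1 g/s

sugar is conserved: 1450×0.068 = 98.6 g/s all reports to the concentrate.
Concentrate = 98.6/(target fraction) = 488.12 g/s.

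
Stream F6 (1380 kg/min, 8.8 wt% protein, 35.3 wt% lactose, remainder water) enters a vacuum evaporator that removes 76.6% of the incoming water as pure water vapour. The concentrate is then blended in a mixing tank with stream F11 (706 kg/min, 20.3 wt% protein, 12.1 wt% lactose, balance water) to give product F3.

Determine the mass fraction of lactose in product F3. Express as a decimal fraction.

Vapour removed = 0.766×0.559×1380 = 590.91 kg/min; concentrate = 789.09 kg/min.
lactose reaching the mixer = 487.14 (from concentrate) + 706×0.121 = 572.57 kg/min.
Product flow = 789.09 + 706 = 1495.1 kg/min; lactose fraction = 0.383.

0.383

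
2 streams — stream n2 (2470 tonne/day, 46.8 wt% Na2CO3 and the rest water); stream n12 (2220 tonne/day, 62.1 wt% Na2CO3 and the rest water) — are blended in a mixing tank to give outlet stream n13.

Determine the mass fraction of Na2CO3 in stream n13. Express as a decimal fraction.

0.5404

Total flow out = 2470 + 2220 = 4690 tonne/day.
Na2CO3 in = 2470×0.468 + 2220×0.621 = 2534.6 tonne/day.
Na2CO3 mass fraction in n13 = 2534.6/4690 = 0.5404.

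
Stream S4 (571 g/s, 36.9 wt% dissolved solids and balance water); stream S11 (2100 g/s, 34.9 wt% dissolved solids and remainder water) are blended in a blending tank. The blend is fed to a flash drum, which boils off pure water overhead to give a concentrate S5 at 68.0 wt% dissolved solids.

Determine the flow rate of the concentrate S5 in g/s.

dissolved solids entering = 571×0.369 + 2100×0.349 = 943.6 g/s.
All dissolved solids reports to S5, so S5 = 943.6/0.680 = 1387.6 g/s.

1388 g/s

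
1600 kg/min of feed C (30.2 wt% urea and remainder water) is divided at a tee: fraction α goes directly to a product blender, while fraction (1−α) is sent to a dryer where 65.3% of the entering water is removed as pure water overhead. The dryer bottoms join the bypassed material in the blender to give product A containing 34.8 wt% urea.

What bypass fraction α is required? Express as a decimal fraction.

0.710

All 1600×0.302 = 483.2 kg/min of urea reaches A, so A = 483.2/0.348 = 1388.5 kg/min and vapour = 211.49 kg/min.
The evaporator receives (1−α)·1600 of feed at 0.698 water and removes 0.653 of that water:
0.653×0.698×(1−α)×1600 = 211.49
(1−α) = 211.49/729.27 = 0.2900;  α = 0.7100.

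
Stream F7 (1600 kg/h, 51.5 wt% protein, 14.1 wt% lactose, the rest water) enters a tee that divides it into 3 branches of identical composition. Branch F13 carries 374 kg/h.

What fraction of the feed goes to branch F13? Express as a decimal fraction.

0.234

Fraction to F13 = 374/1600 = 0.2338.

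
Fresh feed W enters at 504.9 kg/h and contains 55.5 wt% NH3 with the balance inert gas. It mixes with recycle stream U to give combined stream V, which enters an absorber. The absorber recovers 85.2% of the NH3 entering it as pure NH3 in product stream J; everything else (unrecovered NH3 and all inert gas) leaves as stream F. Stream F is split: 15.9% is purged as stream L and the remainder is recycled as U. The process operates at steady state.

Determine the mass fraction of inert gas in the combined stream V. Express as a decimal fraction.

0.815

inert gas enters only via W and leaves only via the purge: 504.9×0.445 = 0.159×(inert gas in F), and the absorber passes all inert gas, so inert gas in V = inert gas in F = 1413.1 kg/h.
NH3 in V: m_A = 504.9×0.555 + (1−0.159)·(1−0.852)·m_A, so m_A = 280.22/0.8755 = 320.06 kg/h.
V = 320.06 + 1413.1 = 1733.1 kg/h.
inert gas fraction in V = 1413.1/1733.1 = 0.815.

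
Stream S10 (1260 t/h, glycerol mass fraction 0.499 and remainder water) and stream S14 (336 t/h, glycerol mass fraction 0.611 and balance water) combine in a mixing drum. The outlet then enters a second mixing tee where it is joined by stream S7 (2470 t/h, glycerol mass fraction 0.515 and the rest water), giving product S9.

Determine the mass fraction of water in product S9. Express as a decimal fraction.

Overall, product flow = 4066 t/h.
water in = 1260×0.501 + 336×0.389 + 2470×0.485 = 1959.9 t/h.
water fraction in S9 = 0.482.

0.482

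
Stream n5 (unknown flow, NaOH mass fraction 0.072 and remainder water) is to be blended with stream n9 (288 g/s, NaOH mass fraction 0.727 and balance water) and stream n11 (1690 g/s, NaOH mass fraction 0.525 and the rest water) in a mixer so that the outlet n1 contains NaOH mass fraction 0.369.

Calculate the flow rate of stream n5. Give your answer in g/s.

1235 g/s

Let n5 be the unknown flow. Total out = 1978 + n5.
NaOH balance: 1096.6 + 0.072·n5 = 0.369·(1978 + n5)
(0.072 − 0.369)·n5 = 0.369×1978 − 1096.6 = -366.74
n5 = -366.74 / -0.297 = 1234.8 g/s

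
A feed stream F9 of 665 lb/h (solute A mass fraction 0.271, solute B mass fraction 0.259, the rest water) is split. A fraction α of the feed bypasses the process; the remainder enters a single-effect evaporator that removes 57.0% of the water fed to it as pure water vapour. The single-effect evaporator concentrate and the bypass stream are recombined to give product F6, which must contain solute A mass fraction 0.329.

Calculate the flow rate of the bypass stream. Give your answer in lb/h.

227.4 lb/h

All 665×0.271 = 180.22 lb/h of solute A reaches F6, so F6 = 180.22/0.329 = 547.77 lb/h and vapour = 117.23 lb/h.
The evaporator receives (1−α)·665 of feed at 0.470 water and removes 0.570 of that water:
0.570×0.470×(1−α)×665 = 117.23
(1−α) = 117.23/178.15 = 0.6581;  α = 0.3419.
Bypass flow = 0.3419×665 = 227.4 lb/h.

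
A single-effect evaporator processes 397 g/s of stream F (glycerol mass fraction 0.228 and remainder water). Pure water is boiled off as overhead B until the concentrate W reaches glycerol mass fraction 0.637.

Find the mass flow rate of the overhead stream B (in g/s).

glycerol is conserved: 397×0.228 = 90.516 g/s all reports to the concentrate.
Concentrate = 90.516/(target fraction) = 142.1 g/s.
Overhead = 397 − 142.1 = 254.9 g/s.

254.9 g/s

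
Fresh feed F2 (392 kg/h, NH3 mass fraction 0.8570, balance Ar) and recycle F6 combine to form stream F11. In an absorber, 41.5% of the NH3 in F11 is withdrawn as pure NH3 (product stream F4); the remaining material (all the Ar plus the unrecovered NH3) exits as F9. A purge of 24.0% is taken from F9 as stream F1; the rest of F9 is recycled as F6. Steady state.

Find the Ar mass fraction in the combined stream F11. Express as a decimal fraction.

0.2786

Ar enters only via F2 and leaves only via the purge: 392×0.143 = 0.240×(Ar in F9), and the absorber passes all Ar, so Ar in F11 = Ar in F9 = 233.57 kg/h.
NH3 in F11: m_A = 392×0.857 + (1−0.240)·(1−0.415)·m_A, so m_A = 335.94/0.5554 = 604.87 kg/h.
F11 = 604.87 + 233.57 = 838.44 kg/h.
Ar fraction in F11 = 233.57/838.44 = 0.2786.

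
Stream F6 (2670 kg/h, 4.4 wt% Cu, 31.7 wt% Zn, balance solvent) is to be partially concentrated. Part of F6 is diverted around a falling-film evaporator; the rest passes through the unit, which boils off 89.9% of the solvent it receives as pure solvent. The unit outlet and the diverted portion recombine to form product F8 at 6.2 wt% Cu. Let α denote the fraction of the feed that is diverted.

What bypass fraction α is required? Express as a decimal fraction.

0.495

All 2670×0.044 = 117.48 kg/h of Cu reaches F8, so F8 = 117.48/0.062 = 1894.8 kg/h and vapour = 775.16 kg/h.
The evaporator receives (1−α)·2670 of feed at 0.639 solvent and removes 0.899 of that solvent:
0.899×0.639×(1−α)×2670 = 775.16
(1−α) = 775.16/1533.8 = 0.5054;  α = 0.4946.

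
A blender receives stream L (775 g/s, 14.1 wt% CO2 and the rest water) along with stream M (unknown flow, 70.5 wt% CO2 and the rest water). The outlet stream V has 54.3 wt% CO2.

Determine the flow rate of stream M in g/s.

1923 g/s

Let M be the unknown flow. Total out = 775 + M.
CO2 balance: 109.27 + 0.705·M = 0.543·(775 + M)
(0.705 − 0.543)·M = 0.543×775 − 109.27 = 311.55
M = 311.55 / 0.162 = 1923.1 g/s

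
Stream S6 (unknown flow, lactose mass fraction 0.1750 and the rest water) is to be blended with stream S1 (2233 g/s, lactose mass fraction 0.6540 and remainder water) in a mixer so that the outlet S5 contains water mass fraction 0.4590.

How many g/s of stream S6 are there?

Let S6 be the unknown flow. Total out = 2233 + S6.
water balance: 772.62 + 0.825·S6 = 0.459·(2233 + S6)
(0.825 − 0.459)·S6 = 0.459×2233 − 772.62 = 252.33
S6 = 252.33 / 0.366 = 689.42 g/s

689.4 g/s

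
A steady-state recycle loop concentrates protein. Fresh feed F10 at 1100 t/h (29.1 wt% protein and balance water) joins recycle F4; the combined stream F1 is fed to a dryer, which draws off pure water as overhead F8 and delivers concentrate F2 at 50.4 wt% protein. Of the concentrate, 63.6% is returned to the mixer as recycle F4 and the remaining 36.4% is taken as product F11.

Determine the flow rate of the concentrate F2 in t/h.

Overall protein balance (none leaves overhead): protein in fresh feed = protein in product, i.e. 1100×0.291 = (1−0.636)·F2·0.504.
F2 = 320.1/(0.504×0.364) = 1744.8 t/h.

1745 t/h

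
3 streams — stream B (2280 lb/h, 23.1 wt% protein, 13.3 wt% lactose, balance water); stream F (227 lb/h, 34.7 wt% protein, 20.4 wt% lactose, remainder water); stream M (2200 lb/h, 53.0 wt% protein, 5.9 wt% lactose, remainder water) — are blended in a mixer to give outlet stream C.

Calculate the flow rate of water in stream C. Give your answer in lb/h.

water out = water in = 2280×0.636 + 227×0.449 + 2200×0.411 = 2456.2 lb/h.

2456 lb/h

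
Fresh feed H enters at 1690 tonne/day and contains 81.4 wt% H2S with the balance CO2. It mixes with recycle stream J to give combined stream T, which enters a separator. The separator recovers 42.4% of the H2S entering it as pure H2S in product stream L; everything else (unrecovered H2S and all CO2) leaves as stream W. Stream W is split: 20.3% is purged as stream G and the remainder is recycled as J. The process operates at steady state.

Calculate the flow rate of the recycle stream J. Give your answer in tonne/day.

CO2 enters only via H and leaves only via the purge: 1690×0.186 = 0.203×(CO2 in W), and the separator passes all CO2, so CO2 in T = CO2 in W = 1548.5 tonne/day.
H2S in T: m_A = 1690×0.814 + (1−0.203)·(1−0.424)·m_A, so m_A = 1375.7/0.5409 = 2543.1 tonne/day.
W = (1−0.424)×2543.1 + 1548.5 = 3013.3 tonne/day.
Recycle J = (1−0.203)×3013.3 = 2401.6 tonne/day.

2402 tonne/day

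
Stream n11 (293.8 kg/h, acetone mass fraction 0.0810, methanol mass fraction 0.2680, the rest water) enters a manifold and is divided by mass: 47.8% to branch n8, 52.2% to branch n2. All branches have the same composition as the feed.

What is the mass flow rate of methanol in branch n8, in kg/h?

37.64 kg/h

Branch n8 total = 0.478×293.8 = 140.44 kg/h.
methanol in n8 = 0.268×140.44 = 37.637 kg/h.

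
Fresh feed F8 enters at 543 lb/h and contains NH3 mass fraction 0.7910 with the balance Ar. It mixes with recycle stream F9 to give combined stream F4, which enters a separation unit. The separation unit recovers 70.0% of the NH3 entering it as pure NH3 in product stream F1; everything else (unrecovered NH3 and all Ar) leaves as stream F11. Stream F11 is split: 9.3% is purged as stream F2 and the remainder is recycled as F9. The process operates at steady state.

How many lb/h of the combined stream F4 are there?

Ar enters only via F8 and leaves only via the purge: 543×0.209 = 0.093×(Ar in F11), and the separation unit passes all Ar, so Ar in F4 = Ar in F11 = 1220.3 lb/h.
NH3 in F4: m_A = 543×0.791 + (1−0.093)·(1−0.700)·m_A, so m_A = 429.51/0.7279 = 590.07 lb/h.
F4 = 590.07 + 1220.3 = 1810.4 lb/h.

1810 lb/h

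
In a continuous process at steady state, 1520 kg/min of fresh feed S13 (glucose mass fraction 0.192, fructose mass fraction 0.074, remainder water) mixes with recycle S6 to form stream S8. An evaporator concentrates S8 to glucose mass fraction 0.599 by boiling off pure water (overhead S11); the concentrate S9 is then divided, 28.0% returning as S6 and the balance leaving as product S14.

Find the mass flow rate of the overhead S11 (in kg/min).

1033 kg/min

Overall glucose balance (none leaves overhead): glucose in fresh feed = glucose in product, i.e. 1520×0.192 = (1−0.280)·S9·0.599.
S9 = 291.84/(0.599×0.720) = 676.68 kg/min.
Recycle S6 = 0.280×676.68 = 189.47 kg/min.
Combined feed S8 = 1520 + 189.47 = 1709.5 kg/min.
Overhead S11 = S8 − S9 = 1709.5 − 676.68 = 1032.8 kg/min.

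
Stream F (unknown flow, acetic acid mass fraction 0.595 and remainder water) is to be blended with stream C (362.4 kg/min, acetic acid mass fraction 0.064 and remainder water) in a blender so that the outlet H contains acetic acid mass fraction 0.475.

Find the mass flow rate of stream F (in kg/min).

1241 kg/min

Let F be the unknown flow. Total out = 362.4 + F.
acetic acid balance: 23.194 + 0.595·F = 0.475·(362.4 + F)
(0.595 − 0.475)·F = 0.475×362.4 − 23.194 = 148.95
F = 148.95 / 0.120 = 1241.2 kg/min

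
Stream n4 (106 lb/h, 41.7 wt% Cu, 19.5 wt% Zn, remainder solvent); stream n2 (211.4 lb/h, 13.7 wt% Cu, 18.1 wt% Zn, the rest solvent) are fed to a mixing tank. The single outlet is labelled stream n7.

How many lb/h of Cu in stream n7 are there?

73.16 lb/h

Cu out = Cu in = 106×0.417 + 211.4×0.137 = 73.164 lb/h.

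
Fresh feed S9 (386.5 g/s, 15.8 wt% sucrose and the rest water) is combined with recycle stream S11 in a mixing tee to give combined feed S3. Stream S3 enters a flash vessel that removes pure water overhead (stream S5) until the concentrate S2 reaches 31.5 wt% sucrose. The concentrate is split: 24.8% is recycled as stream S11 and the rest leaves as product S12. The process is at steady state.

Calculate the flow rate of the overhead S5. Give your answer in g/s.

192.6 g/s

Overall sucrose balance (none leaves overhead): sucrose in fresh feed = sucrose in product, i.e. 386.5×0.158 = (1−0.248)·S2·0.315.
S2 = 61.067/(0.315×0.752) = 257.8 g/s.
Recycle S11 = 0.248×257.8 = 63.934 g/s.
Combined feed S3 = 386.5 + 63.934 = 450.43 g/s.
Overhead S5 = S3 − S2 = 450.43 − 257.8 = 192.64 g/s.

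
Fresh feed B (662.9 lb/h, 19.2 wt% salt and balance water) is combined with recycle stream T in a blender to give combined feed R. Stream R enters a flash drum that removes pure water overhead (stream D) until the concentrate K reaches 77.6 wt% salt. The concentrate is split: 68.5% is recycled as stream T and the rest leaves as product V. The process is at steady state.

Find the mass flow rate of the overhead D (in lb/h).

498.9 lb/h

Overall salt balance (none leaves overhead): salt in fresh feed = salt in product, i.e. 662.9×0.192 = (1−0.685)·K·0.776.
K = 127.28/(0.776×0.315) = 520.69 lb/h.
Recycle T = 0.685×520.69 = 356.67 lb/h.
Combined feed R = 662.9 + 356.67 = 1019.6 lb/h.
Overhead D = R − K = 1019.6 − 520.69 = 498.88 lb/h.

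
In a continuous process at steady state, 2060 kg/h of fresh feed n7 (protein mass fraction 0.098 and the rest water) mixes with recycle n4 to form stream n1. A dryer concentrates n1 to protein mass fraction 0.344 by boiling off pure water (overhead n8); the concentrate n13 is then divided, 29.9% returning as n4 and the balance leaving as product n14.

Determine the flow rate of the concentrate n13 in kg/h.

837.2 kg/h

Overall protein balance (none leaves overhead): protein in fresh feed = protein in product, i.e. 2060×0.098 = (1−0.299)·n13·0.344.
n13 = 201.88/(0.344×0.701) = 837.18 kg/h.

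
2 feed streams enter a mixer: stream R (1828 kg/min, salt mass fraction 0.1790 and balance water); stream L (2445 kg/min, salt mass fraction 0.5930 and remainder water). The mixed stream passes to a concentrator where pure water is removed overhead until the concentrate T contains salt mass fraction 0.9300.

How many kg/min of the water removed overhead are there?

salt entering = 1828×0.179 + 2445×0.593 = 1777.1 kg/min.
All salt reports to T, so T = 1777.1/0.930 = 1910.9 kg/min.
Total feed = 4273 kg/min; overhead = 4273 − 1910.9 = 2362.1 kg/min.

2362 kg/min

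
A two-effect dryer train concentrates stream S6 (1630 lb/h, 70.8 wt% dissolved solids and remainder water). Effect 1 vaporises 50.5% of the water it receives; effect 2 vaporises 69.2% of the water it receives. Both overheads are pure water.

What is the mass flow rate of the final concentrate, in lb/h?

water in feed = 1630×0.292 = 475.96 lb/h.
After stage 1: water left = (1−0.505)×475.96 = 235.6; stream total = 1389.6 lb/h.
After stage 2: water left = (1−0.692)×235.6 = 72.565; final concentrate = 1226.6 lb/h.

1227 lb/h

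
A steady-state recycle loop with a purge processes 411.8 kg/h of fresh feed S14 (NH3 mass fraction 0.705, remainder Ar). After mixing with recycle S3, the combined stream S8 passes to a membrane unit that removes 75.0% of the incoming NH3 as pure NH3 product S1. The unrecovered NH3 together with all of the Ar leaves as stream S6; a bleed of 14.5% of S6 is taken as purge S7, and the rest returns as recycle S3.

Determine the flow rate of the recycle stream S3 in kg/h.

795.2 kg/h

Ar enters only via S14 and leaves only via the purge: 411.8×0.295 = 0.145×(Ar in S6), and the membrane unit passes all Ar, so Ar in S8 = Ar in S6 = 837.8 kg/h.
NH3 in S8: m_A = 411.8×0.705 + (1−0.145)·(1−0.750)·m_A, so m_A = 290.32/0.7863 = 369.25 kg/h.
S6 = (1−0.750)×369.25 + 837.8 = 930.11 kg/h.
Recycle S3 = (1−0.145)×930.11 = 795.25 kg/h.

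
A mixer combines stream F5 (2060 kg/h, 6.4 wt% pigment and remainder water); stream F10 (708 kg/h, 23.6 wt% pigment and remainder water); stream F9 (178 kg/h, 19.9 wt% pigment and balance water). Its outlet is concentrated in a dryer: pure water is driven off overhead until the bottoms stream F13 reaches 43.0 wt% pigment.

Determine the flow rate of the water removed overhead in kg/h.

2168 kg/h

pigment entering = 2060×0.064 + 708×0.236 + 178×0.199 = 334.35 kg/h.
All pigment reports to F13, so F13 = 334.35/0.430 = 777.56 kg/h.
Total feed = 2946 kg/h; overhead = 2946 − 777.56 = 2168.4 kg/h.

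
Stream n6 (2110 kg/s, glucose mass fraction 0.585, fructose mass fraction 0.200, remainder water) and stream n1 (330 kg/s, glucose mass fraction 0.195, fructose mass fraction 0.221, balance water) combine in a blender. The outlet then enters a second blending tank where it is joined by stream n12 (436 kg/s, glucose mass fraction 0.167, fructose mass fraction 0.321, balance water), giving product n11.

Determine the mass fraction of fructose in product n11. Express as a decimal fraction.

0.221

Overall, product flow = 2876 kg/s.
fructose in = 2110×0.200 + 330×0.221 + 436×0.321 = 634.89 kg/s.
fructose fraction in n11 = 0.221.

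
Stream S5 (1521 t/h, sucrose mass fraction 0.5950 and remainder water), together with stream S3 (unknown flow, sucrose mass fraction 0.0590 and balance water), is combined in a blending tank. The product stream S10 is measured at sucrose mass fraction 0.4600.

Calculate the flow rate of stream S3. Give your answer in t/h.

Let S3 be the unknown flow. Total out = 1521 + S3.
sucrose balance: 905 + 0.059·S3 = 0.460·(1521 + S3)
(0.059 − 0.460)·S3 = 0.460×1521 − 905 = -205.33
S3 = -205.33 / -0.401 = 512.06 t/h

512.1 t/h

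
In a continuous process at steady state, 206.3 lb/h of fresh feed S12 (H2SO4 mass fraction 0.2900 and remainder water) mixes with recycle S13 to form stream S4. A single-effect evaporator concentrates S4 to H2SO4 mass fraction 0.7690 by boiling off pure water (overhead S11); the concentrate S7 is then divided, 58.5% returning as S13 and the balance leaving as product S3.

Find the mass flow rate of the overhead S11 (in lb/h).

128.5 lb/h

Overall H2SO4 balance (none leaves overhead): H2SO4 in fresh feed = H2SO4 in product, i.e. 206.3×0.290 = (1−0.585)·S7·0.769.
S7 = 59.827/(0.769×0.415) = 187.47 lb/h.
Recycle S13 = 0.585×187.47 = 109.67 lb/h.
Combined feed S4 = 206.3 + 109.67 = 315.97 lb/h.
Overhead S11 = S4 − S7 = 315.97 − 187.47 = 128.5 lb/h.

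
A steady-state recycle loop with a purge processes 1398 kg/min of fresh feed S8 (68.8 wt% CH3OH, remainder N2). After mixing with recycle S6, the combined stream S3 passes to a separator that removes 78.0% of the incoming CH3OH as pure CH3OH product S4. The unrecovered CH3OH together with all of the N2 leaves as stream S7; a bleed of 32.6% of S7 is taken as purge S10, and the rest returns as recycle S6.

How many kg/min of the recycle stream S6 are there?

1069 kg/min

N2 enters only via S8 and leaves only via the purge: 1398×0.312 = 0.326×(N2 in S7), and the separator passes all N2, so N2 in S3 = N2 in S7 = 1338 kg/min.
CH3OH in S3: m_A = 1398×0.688 + (1−0.326)·(1−0.780)·m_A, so m_A = 961.82/0.8517 = 1129.3 kg/min.
S7 = (1−0.780)×1129.3 + 1338 = 1586.4 kg/min.
Recycle S6 = (1−0.326)×1586.4 = 1069.2 kg/min.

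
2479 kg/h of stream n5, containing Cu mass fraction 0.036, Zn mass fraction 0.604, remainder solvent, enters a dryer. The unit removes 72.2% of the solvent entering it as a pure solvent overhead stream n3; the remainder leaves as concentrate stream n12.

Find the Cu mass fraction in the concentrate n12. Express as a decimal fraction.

0.049

Cu is not removed: 2479×0.036 = 89.244 kg/h of Cu enters n12.
solvent entering = 2479×0.360 = 892.44 kg/h; overhead removed = 0.722×892.44 = 644.34 kg/h.
Concentrate = 2479 − 644.34 = 1834.7 kg/h.
Mass fraction = 89.244/1834.7 = 0.049.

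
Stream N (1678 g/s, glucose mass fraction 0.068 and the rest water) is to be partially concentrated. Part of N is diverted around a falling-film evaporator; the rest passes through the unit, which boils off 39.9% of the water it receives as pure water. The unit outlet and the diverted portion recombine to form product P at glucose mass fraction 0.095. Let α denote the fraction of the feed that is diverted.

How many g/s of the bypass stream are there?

395.5 g/s

All 1678×0.068 = 114.1 g/s of glucose reaches P, so P = 114.1/0.095 = 1201.1 g/s and vapour = 476.91 g/s.
The evaporator receives (1−α)·1678 of feed at 0.932 water and removes 0.399 of that water:
0.399×0.932×(1−α)×1678 = 476.91
(1−α) = 476.91/623.99 = 0.7643;  α = 0.2357.
Bypass flow = 0.2357×1678 = 395.54 g/s.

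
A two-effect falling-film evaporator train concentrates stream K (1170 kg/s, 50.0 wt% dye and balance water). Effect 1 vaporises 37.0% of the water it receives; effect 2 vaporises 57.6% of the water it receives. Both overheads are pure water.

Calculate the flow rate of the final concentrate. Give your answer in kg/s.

741.3 kg/s

water in feed = 1170×0.500 = 585 kg/s.
After stage 1: water left = (1−0.370)×585 = 368.55; stream total = 953.55 kg/s.
After stage 2: water left = (1−0.576)×368.55 = 156.27; final concentrate = 741.27 kg/s.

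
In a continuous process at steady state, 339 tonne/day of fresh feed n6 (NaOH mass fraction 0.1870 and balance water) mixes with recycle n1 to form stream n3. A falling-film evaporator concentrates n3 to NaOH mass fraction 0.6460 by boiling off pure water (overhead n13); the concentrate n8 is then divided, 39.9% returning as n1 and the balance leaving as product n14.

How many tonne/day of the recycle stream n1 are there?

Overall NaOH balance (none leaves overhead): NaOH in fresh feed = NaOH in product, i.e. 339×0.187 = (1−0.399)·n8·0.646.
n8 = 63.393/(0.646×0.601) = 163.28 tonne/day.
Recycle n1 = 0.399×163.28 = 65.149 tonne/day.

65.15 tonne/day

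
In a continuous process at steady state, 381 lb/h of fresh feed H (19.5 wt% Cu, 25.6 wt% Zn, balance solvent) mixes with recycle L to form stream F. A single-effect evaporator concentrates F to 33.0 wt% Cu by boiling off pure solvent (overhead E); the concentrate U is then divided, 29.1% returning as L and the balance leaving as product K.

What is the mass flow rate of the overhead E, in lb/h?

155.9 lb/h

Overall Cu balance (none leaves overhead): Cu in fresh feed = Cu in product, i.e. 381×0.195 = (1−0.291)·U·0.330.
U = 74.295/(0.330×0.709) = 317.54 lb/h.
Recycle L = 0.291×317.54 = 92.404 lb/h.
Combined feed F = 381 + 92.404 = 473.4 lb/h.
Overhead E = F − U = 473.4 − 317.54 = 155.86 lb/h.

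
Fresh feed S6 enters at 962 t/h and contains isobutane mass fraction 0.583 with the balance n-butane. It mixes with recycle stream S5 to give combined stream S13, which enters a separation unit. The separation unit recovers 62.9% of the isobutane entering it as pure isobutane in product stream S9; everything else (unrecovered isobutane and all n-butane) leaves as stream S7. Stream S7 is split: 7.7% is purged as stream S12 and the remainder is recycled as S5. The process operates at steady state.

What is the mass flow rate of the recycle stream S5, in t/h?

n-butane enters only via S6 and leaves only via the purge: 962×0.417 = 0.077×(n-butane in S7), and the separation unit passes all n-butane, so n-butane in S13 = n-butane in S7 = 5209.8 t/h.
isobutane in S13: m_A = 962×0.583 + (1−0.077)·(1−0.629)·m_A, so m_A = 560.85/0.6576 = 852.91 t/h.
S7 = (1−0.629)×852.91 + 5209.8 = 5526.2 t/h.
Recycle S5 = (1−0.077)×5526.2 = 5100.7 t/h.

5101 t/h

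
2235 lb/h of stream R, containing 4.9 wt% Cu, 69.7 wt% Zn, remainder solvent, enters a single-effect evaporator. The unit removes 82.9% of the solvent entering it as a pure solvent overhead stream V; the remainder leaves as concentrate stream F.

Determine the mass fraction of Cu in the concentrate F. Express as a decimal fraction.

Cu is not removed: 2235×0.049 = 109.52 lb/h of Cu enters F.
solvent entering = 2235×0.254 = 567.69 lb/h; overhead removed = 0.829×567.69 = 470.62 lb/h.
Concentrate = 2235 − 470.62 = 1764.4 lb/h.
Mass fraction = 109.52/1764.4 = 0.062.

0.062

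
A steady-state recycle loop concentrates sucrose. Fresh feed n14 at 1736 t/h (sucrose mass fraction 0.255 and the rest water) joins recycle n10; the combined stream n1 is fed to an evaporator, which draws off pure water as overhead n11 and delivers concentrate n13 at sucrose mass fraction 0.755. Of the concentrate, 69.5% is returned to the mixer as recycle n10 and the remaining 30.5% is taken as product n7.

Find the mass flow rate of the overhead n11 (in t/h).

Overall sucrose balance (none leaves overhead): sucrose in fresh feed = sucrose in product, i.e. 1736×0.255 = (1−0.695)·n13·0.755.
n13 = 442.68/(0.755×0.305) = 1922.4 t/h.
Recycle n10 = 0.695×1922.4 = 1336.1 t/h.
Combined feed n1 = 1736 + 1336.1 = 3072.1 t/h.
Overhead n11 = n1 − n13 = 3072.1 − 1922.4 = 1149.7 t/h.

1150 t/h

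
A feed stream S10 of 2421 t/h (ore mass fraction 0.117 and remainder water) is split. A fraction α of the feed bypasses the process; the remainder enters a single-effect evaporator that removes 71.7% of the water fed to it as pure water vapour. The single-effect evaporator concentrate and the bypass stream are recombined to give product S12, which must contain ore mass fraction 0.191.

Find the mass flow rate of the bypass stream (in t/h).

All 2421×0.117 = 283.26 t/h of ore reaches S12, so S12 = 283.26/0.191 = 1483 t/h and vapour = 937.98 t/h.
The evaporator receives (1−α)·2421 of feed at 0.883 water and removes 0.717 of that water:
0.717×0.883×(1−α)×2421 = 937.98
(1−α) = 937.98/1532.8 = 0.6120;  α = 0.3880.
Bypass flow = 0.3880×2421 = 939.46 t/h.

939.5 t/h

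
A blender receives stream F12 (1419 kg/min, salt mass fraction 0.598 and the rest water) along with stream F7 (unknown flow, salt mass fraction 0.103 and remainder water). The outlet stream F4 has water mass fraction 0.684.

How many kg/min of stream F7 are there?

Let F7 be the unknown flow. Total out = 1419 + F7.
water balance: 570.44 + 0.897·F7 = 0.684·(1419 + F7)
(0.897 − 0.684)·F7 = 0.684×1419 − 570.44 = 400.16
F7 = 400.16 / 0.213 = 1878.7 kg/min

1879 kg/min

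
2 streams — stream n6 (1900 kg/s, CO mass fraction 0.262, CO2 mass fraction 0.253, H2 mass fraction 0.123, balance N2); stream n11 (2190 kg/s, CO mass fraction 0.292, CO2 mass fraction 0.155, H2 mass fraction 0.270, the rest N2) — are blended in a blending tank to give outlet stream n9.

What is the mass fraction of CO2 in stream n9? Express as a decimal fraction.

Total flow out = 1900 + 2190 = 4090 kg/s.
CO2 in = 1900×0.253 + 2190×0.155 = 820.15 kg/s.
CO2 mass fraction in n9 = 820.15/4090 = 0.201.

0.201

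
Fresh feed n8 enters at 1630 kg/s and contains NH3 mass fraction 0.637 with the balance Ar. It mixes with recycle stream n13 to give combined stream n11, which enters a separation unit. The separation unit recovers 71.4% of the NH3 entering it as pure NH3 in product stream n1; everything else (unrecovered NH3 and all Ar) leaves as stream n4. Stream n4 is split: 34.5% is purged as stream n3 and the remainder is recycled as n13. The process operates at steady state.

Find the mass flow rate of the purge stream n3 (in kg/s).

717.8 kg/s

Ar enters only via n8 and leaves only via the purge: 1630×0.363 = 0.345×(Ar in n4), and the separation unit passes all Ar, so Ar in n11 = Ar in n4 = 1715 kg/s.
NH3 in n11: m_A = 1630×0.637 + (1−0.345)·(1−0.714)·m_A, so m_A = 1038.3/0.8127 = 1277.7 kg/s.
n4 = (1−0.714)×1277.7 + 1715 = 2080.5 kg/s.
Purge n3 = 0.345×2080.5 = 717.76 kg/s.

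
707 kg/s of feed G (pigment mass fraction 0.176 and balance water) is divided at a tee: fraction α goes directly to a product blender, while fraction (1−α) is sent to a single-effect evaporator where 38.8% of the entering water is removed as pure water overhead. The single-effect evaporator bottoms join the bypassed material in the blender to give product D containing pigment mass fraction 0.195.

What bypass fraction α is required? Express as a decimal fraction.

0.695

All 707×0.176 = 124.43 kg/s of pigment reaches D, so D = 124.43/0.195 = 638.11 kg/s and vapour = 68.887 kg/s.
The evaporator receives (1−α)·707 of feed at 0.824 water and removes 0.388 of that water:
0.388×0.824×(1−α)×707 = 68.887
(1−α) = 68.887/226.04 = 0.3048;  α = 0.6952.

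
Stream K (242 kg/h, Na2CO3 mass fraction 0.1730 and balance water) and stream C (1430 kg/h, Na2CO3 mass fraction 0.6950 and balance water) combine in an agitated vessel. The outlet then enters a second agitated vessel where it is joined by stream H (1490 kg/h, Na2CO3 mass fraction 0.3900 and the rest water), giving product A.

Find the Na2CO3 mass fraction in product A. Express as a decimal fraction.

0.5113

Overall, product flow = 3162 kg/h.
Na2CO3 in = 242×0.173 + 1430×0.695 + 1490×0.390 = 1616.8 kg/h.
Na2CO3 fraction in A = 0.5113.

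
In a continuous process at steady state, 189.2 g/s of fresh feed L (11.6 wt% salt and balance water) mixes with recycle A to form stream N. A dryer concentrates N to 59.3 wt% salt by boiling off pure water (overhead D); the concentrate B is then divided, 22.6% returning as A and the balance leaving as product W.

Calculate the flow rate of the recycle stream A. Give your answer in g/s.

10.81 g/s

Overall salt balance (none leaves overhead): salt in fresh feed = salt in product, i.e. 189.2×0.116 = (1−0.226)·B·0.593.
B = 21.947/(0.593×0.774) = 47.817 g/s.
Recycle A = 0.226×47.817 = 10.807 g/s.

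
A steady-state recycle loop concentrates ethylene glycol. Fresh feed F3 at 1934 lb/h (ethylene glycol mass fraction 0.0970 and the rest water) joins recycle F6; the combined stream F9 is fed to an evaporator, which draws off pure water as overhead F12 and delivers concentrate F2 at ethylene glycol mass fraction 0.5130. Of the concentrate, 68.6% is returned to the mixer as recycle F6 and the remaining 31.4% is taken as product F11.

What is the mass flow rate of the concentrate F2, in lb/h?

1165 lb/h

Overall ethylene glycol balance (none leaves overhead): ethylene glycol in fresh feed = ethylene glycol in product, i.e. 1934×0.097 = (1−0.686)·F2·0.513.
F2 = 187.6/(0.513×0.314) = 1164.6 lb/h.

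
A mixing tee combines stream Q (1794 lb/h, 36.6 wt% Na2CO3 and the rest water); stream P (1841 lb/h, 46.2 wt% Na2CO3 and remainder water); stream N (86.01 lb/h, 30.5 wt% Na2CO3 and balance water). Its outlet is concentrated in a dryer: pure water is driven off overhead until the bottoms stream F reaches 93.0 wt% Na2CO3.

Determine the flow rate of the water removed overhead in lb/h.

Na2CO3 entering = 1794×0.366 + 1841×0.462 + 86.01×0.305 = 1533.4 lb/h.
All Na2CO3 reports to F, so F = 1533.4/0.930 = 1648.8 lb/h.
Total feed = 3721 lb/h; overhead = 3721 − 1648.8 = 2072.2 lb/h.

2072 lb/h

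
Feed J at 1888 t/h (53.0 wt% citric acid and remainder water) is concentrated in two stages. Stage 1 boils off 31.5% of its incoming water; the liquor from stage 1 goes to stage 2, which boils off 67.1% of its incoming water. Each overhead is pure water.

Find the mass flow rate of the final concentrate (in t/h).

water in feed = 1888×0.470 = 887.36 t/h.
After stage 1: water left = (1−0.315)×887.36 = 607.84; stream total = 1608.5 t/h.
After stage 2: water left = (1−0.671)×607.84 = 199.98; final concentrate = 1200.6 t/h.

1201 t/h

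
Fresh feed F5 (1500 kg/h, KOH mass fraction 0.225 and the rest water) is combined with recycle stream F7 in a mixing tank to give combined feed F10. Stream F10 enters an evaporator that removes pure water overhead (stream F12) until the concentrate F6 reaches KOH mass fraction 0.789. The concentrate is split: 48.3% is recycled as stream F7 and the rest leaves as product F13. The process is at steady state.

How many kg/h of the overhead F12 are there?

Overall KOH balance (none leaves overhead): KOH in fresh feed = KOH in product, i.e. 1500×0.225 = (1−0.483)·F6·0.789.
F6 = 337.5/(0.789×0.517) = 827.38 kg/h.
Recycle F7 = 0.483×827.38 = 399.63 kg/h.
Combined feed F10 = 1500 + 399.63 = 1899.6 kg/h.
Overhead F12 = F10 − F6 = 1899.6 − 827.38 = 1072.2 kg/h.

1072 kg/h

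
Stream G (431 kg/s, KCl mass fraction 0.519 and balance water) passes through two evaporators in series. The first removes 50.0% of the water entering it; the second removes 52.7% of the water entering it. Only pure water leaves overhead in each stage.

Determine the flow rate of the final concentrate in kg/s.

272.7 kg/s

water in feed = 431×0.481 = 207.31 kg/s.
After stage 1: water left = (1−0.500)×207.31 = 103.66; stream total = 327.34 kg/s.
After stage 2: water left = (1−0.527)×103.66 = 49.029; final concentrate = 272.72 kg/s.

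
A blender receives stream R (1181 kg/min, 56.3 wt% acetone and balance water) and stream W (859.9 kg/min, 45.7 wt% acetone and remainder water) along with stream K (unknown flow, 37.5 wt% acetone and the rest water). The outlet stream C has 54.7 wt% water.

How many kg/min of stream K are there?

1710 kg/min

Let K be the unknown flow. Total out = 2040.9 + K.
water balance: 983.02 + 0.625·K = 0.547·(2040.9 + K)
(0.625 − 0.547)·K = 0.547×2040.9 − 983.02 = 133.35
K = 133.35 / 0.078 = 1709.6 kg/min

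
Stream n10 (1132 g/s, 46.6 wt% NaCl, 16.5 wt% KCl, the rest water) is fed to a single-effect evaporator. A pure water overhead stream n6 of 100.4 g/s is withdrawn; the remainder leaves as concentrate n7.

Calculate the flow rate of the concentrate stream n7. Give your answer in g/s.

Concentrate = 1132 − 100.4 = 1031.6 g/s.

1032 g/s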